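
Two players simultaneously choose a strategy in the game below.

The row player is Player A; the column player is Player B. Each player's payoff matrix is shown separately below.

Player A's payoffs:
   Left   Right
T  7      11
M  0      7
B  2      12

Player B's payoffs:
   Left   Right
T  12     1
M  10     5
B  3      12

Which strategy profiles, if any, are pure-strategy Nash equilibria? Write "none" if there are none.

Pure-strategy Nash equilibria: (T, Left), (B, Right)

For each player, find the best response to each opponent profile; mutual best responses are the pure NE.
Player A against Left: payoffs 7, 0, 2 → best response T.
Player A against Right: payoffs 11, 7, 12 → best response B.
Player B against T: payoffs 12, 1 → best response Left.
Player B against M: payoffs 10, 5 → best response Left.
Player B against B: payoffs 3, 12 → best response Right.
Mutual best responses: (T, Left); (B, Right).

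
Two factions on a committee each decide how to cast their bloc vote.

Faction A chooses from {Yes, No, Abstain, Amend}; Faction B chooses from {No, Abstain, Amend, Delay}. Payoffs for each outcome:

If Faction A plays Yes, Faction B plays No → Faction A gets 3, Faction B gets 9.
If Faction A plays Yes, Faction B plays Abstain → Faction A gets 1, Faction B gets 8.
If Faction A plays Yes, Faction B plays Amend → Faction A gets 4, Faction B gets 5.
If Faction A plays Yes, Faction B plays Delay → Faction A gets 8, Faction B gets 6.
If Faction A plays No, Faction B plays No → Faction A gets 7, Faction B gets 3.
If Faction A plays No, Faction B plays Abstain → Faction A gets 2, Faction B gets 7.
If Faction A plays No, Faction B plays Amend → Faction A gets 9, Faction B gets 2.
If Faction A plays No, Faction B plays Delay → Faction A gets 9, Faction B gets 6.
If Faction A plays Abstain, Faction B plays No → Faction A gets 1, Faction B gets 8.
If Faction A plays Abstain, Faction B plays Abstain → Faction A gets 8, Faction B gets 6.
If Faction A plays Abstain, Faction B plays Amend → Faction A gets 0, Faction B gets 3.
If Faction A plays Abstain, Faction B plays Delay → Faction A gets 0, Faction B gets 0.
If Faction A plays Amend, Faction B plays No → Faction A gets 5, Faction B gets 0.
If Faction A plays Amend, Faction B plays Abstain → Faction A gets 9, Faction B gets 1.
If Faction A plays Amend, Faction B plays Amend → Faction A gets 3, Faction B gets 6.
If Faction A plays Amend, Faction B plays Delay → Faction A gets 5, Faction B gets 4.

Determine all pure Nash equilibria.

none

(Yes, No): Faction A can switch to No (3 → 7). Not NE.
(Yes, Abstain): Faction A can switch to No (1 → 2). Not NE.
(Yes, Amend): Faction A can switch to No (4 → 9). Not NE.
(Yes, Delay): Faction A can switch to No (8 → 9). Not NE.
(No, No): Faction B can switch to Abstain (3 → 7). Not NE.
(No, Abstain): Faction A can switch to Abstain (2 → 8). Not NE.
(No, Amend): Faction B can switch to No (2 → 3). Not NE.
(No, Delay): Faction B can switch to Abstain (6 → 7). Not NE.
(Abstain, No): Faction A can switch to Yes (1 → 3). Not NE.
(Abstain, Abstain): Faction A can switch to Amend (8 → 9). Not NE.
(The remaining 6 profiles each have a profitable deviation by the same check.)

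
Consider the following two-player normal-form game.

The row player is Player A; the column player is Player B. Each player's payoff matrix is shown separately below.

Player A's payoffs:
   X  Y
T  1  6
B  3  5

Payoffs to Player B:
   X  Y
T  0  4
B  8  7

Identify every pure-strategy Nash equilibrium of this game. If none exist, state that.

Player A against X: payoffs 1, 3 → best response B.
Player A against Y: payoffs 6, 5 → best response T.
Player B against T: payoffs 0, 4 → best response Y.
Player B against B: payoffs 8, 7 → best response X.
Mutual best responses: (T, Y); (B, X).

The pure Nash equilibria are (T, Y); (B, X).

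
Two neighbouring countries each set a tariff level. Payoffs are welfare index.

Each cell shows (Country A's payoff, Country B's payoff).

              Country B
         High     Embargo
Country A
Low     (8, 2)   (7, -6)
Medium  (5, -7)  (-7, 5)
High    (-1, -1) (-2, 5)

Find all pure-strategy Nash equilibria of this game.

The unique pure-strategy Nash equilibrium is (Low, High).

Country A against High: payoffs 8, 5, -1 → best response Low.
Country A against Embargo: payoffs 7, -7, -2 → best response Low.
Country B against Low: payoffs 2, -6 → best response High.
Country B against Medium: payoffs -7, 5 → best response Embargo.
Country B against High: payoffs -1, 5 → best response Embargo.
Mutual best responses: (Low, High).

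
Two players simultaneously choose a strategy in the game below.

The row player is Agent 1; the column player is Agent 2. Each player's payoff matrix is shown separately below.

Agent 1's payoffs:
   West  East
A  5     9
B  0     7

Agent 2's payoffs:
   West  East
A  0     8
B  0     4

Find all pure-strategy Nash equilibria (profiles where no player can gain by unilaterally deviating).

Pure NE: (A, East)

For each strategy profile, look for a profitable unilateral deviation.
(A, West): Agent 2 can switch to East (0 → 8). Not NE.
(A, East): Agent 1 gets 9, best alternative 7; Agent 2 gets 8, best alternative 0. No profitable deviation — NE.
(B, West): Agent 1 can switch to A (0 → 5). Not NE.
(B, East): Agent 1 can switch to A (7 → 9). Not NE.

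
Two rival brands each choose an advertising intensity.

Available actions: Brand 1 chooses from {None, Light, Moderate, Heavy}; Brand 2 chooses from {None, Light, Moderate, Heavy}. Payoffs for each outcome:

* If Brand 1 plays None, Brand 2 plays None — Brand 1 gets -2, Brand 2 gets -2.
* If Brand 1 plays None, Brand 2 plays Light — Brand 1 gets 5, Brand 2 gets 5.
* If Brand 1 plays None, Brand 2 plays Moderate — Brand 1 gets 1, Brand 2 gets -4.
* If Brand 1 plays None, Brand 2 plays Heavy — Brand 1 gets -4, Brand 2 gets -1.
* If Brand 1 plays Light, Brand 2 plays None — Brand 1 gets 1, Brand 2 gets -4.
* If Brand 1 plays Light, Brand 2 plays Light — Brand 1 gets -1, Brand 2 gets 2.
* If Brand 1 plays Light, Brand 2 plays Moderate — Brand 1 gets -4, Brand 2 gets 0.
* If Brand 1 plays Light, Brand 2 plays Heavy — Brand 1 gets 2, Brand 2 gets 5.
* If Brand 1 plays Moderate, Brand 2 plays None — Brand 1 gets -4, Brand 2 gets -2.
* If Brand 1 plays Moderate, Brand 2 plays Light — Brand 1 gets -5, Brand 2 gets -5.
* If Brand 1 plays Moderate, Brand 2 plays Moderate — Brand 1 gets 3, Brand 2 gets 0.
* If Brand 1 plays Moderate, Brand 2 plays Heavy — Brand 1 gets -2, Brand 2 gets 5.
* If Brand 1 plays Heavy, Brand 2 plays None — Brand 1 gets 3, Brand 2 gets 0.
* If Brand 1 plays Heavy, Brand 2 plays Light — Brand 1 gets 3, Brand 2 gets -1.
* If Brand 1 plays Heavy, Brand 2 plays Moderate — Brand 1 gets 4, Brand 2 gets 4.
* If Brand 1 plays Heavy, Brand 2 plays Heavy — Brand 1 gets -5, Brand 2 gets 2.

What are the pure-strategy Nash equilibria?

Mark each player's best response to every combination of opponents' strategies; a profile where every player is best-responding is a pure Nash equilibrium.
Brand 1 against None: payoffs -2, 1, -4, 3 → best response Heavy.
Brand 1 against Light: payoffs 5, -1, -5, 3 → best response None.
Brand 1 against Moderate: payoffs 1, -4, 3, 4 → best response Heavy.
Brand 1 against Heavy: payoffs -4, 2, -2, -5 → best response Light.
Brand 2 against None: payoffs -2, 5, -4, -1 → best response Light.
Brand 2 against Light: payoffs -4, 2, 0, 5 → best response Heavy.
Brand 2 against Moderate: payoffs -2, -5, 0, 5 → best response Heavy.
Brand 2 against Heavy: payoffs 0, -1, 4, 2 → best response Moderate.
Mutual best responses: (None, Light); (Light, Heavy); (Heavy, Moderate).

Pure-strategy Nash equilibria: (None, Light), (Light, Heavy), (Heavy, Moderate)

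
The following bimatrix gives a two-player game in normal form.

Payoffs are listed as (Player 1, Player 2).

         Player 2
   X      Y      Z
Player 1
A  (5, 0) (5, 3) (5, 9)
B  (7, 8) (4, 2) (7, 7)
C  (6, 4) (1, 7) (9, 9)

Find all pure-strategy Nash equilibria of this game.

Player 1 against X: payoffs 5, 7, 6 → best response B.
Player 1 against Y: payoffs 5, 4, 1 → best response A.
Player 1 against Z: payoffs 5, 7, 9 → best response C.
Player 2 against A: payoffs 0, 3, 9 → best response Z.
Player 2 against B: payoffs 8, 2, 7 → best response X.
Player 2 against C: payoffs 4, 7, 9 → best response Z.
Mutual best responses: (B, X); (C, Z).

(B, X); (C, Z)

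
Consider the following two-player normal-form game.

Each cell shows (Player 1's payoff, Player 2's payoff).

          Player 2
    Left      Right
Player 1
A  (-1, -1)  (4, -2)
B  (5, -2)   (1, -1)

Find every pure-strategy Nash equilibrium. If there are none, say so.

(A, Left): Player 1 can switch to B (-1 → 5). Not NE.
(A, Right): Player 2 can switch to Left (-2 → -1). Not NE.
(B, Left): Player 2 can switch to Right (-2 → -1). Not NE.
(B, Right): Player 1 can switch to A (1 → 4). Not NE.

No pure-strategy Nash equilibrium.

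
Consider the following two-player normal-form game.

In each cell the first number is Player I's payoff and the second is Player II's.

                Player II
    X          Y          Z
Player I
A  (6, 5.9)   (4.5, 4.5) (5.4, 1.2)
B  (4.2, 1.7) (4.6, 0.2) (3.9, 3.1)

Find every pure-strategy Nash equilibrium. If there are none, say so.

(A, X): Player I gets 6, best alternative 4.2; Player II gets 5.9, best alternative 4.5. No profitable deviation — NE.
(A, Y): Player I can switch to B (4.5 → 4.6). Not NE.
(A, Z): Player II can switch to X (1.2 → 5.9). Not NE.
(B, X): Player I can switch to A (4.2 → 6). Not NE.
(B, Y): Player II can switch to X (0.2 → 1.7). Not NE.
(B, Z): Player I can switch to A (3.9 → 5.4). Not NE.

(A, X)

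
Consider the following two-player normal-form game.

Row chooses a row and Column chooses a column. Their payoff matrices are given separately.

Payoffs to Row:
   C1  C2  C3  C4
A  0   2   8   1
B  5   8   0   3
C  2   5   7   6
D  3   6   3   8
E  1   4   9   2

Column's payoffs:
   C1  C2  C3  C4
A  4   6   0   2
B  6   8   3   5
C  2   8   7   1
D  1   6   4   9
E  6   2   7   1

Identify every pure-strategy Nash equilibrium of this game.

Pure-strategy Nash equilibria: (B, C2) and (D, C4) and (E, C3)

Row against C1: payoffs 0, 5, 2, 3, 1 → best response B.
Row against C2: payoffs 2, 8, 5, 6, 4 → best response B.
Row against C3: payoffs 8, 0, 7, 3, 9 → best response E.
Row against C4: payoffs 1, 3, 6, 8, 2 → best response D.
Column against A: payoffs 4, 6, 0, 2 → best response C2.
Column against B: payoffs 6, 8, 3, 5 → best response C2.
Column against C: payoffs 2, 8, 7, 1 → best response C2.
Column against D: payoffs 1, 6, 4, 9 → best response C4.
Column against E: payoffs 6, 2, 7, 1 → best response C3.
Mutual best responses: (B, C2); (D, C4); (E, C3).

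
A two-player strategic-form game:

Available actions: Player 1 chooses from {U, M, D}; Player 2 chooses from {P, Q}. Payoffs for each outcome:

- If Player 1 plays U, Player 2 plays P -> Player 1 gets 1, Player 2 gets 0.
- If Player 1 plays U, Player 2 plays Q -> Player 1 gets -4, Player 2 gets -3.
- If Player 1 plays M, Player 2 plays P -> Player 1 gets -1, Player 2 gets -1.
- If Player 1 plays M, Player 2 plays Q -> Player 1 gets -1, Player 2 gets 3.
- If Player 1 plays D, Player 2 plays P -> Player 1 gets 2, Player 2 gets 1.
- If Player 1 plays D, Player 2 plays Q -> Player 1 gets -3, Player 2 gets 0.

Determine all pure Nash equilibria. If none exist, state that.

(M, Q); (D, P)

Check each profile: it is a Nash equilibrium iff no player can strictly gain by switching unilaterally.
(U, P): Player 1 can switch to D (1 → 2). Not NE.
(U, Q): Player 1 can switch to M (-4 → -1). Not NE.
(M, P): Player 1 can switch to U (-1 → 1). Not NE.
(M, Q): Player 1 gets -1, best alternative -3; Player 2 gets 3, best alternative -1. No profitable deviation — NE.
(D, P): Player 1 gets 2, best alternative 1; Player 2 gets 1, best alternative 0. No profitable deviation — NE.
(D, Q): Player 1 can switch to M (-3 → -1). Not NE.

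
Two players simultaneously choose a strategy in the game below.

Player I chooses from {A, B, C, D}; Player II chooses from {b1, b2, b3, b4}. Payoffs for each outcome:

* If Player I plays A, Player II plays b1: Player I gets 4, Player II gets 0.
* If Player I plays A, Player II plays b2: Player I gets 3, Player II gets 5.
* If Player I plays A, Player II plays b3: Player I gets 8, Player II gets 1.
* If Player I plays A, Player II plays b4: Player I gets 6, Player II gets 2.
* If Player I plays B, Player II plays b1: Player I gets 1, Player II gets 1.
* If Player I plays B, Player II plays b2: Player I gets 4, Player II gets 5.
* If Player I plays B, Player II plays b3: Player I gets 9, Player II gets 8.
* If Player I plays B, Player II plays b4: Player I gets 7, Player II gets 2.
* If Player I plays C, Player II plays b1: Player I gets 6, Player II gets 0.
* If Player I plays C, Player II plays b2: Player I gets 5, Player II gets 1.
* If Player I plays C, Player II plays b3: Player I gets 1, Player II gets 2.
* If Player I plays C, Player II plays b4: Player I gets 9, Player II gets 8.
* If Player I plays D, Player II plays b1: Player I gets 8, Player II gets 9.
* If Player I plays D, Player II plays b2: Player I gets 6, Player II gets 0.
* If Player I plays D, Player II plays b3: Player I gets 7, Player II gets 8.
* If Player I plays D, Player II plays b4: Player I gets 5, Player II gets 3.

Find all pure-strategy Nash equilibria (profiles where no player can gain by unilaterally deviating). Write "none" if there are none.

The pure Nash equilibria are (B, b3); (C, b4); (D, b1).

(A, b1): Player I can switch to C (4 → 6). Not NE.
(A, b2): Player I can switch to B (3 → 4). Not NE.
(A, b3): Player I can switch to B (8 → 9). Not NE.
(A, b4): Player I can switch to B (6 → 7). Not NE.
(B, b1): Player I can switch to A (1 → 4). Not NE.
(B, b2): Player I can switch to C (4 → 5). Not NE.
(B, b3): Player I gets 9, best alternative 8; Player II gets 8, best alternative 5. No profitable deviation — NE.
(B, b4): Player I can switch to C (7 → 9). Not NE.
(C, b1): Player I can switch to D (6 → 8). Not NE.
(C, b2): Player I can switch to D (5 → 6). Not NE.
(C, b3): Player I can switch to A (1 → 8). Not NE.
(C, b4): Player I gets 9, best alternative 7; Player II gets 8, best alternative 2. No profitable deviation — NE.
(D, b1): Player I gets 8, best alternative 6; Player II gets 9, best alternative 8. No profitable deviation — NE.
(The remaining 3 profiles each have a profitable deviation by the same check.)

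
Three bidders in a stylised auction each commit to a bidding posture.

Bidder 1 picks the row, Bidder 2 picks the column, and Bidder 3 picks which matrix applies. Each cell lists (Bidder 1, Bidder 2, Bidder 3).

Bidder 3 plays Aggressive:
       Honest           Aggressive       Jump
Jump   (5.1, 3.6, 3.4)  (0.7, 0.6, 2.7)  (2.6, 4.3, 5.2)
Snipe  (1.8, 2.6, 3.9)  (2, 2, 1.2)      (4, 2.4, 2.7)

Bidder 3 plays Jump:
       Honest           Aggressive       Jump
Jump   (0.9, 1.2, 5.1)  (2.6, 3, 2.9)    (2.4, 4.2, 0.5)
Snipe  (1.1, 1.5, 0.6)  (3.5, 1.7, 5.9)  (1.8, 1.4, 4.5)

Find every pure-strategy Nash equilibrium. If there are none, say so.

The unique pure-strategy Nash equilibrium is (Snipe, Aggressive, Jump).

Check each profile: it is a Nash equilibrium iff no player can strictly gain by switching unilaterally.
(Jump, Honest, Aggressive): Bidder 2 can switch to Jump (3.6 → 4.3). Not NE.
(Jump, Honest, Jump): Bidder 1 can switch to Snipe (0.9 → 1.1). Not NE.
(Jump, Aggressive, Aggressive): Bidder 1 can switch to Snipe (0.7 → 2). Not NE.
(Jump, Aggressive, Jump): Bidder 1 can switch to Snipe (2.6 → 3.5). Not NE.
(Jump, Jump, Aggressive): Bidder 1 can switch to Snipe (2.6 → 4). Not NE.
(Jump, Jump, Jump): Bidder 3 can switch to Aggressive (0.5 → 5.2). Not NE.
(Snipe, Honest, Aggressive): Bidder 1 can switch to Jump (1.8 → 5.1). Not NE.
(Snipe, Honest, Jump): Bidder 2 can switch to Aggressive (1.5 → 1.7). Not NE.
(Snipe, Aggressive, Jump): Bidder 1 gets 3.5, best alternative 2.6; Bidder 2 gets 1.7, best alternative 1.5; Bidder 3 gets 5.9, best alternative 1.2. No profitable deviation — NE.
(The remaining 3 profiles each have a profitable deviation by the same check.)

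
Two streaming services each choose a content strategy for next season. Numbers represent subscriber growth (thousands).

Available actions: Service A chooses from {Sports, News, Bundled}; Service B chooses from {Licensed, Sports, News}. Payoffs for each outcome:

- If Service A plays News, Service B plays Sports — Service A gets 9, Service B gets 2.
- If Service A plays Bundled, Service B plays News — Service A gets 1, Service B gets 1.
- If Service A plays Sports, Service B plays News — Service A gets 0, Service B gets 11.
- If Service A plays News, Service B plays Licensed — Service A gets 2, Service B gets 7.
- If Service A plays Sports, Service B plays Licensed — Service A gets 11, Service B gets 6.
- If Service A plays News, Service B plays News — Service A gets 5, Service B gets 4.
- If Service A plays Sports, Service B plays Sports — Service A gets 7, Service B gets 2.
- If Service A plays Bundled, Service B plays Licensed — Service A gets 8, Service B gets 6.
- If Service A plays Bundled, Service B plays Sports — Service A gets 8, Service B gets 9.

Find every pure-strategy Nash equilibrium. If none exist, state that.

none

(Sports, Licensed): Service B can switch to News (6 → 11). Not NE.
(Sports, Sports): Service A can switch to News (7 → 9). Not NE.
(Sports, News): Service A can switch to News (0 → 5). Not NE.
(News, Licensed): Service A can switch to Sports (2 → 11). Not NE.
(News, Sports): Service B can switch to Licensed (2 → 7). Not NE.
(News, News): Service B can switch to Licensed (4 → 7). Not NE.
(Bundled, Licensed): Service A can switch to Sports (8 → 11). Not NE.
(Bundled, Sports): Service A can switch to News (8 → 9). Not NE.
(The remaining 1 profile has a profitable deviation by the same check.)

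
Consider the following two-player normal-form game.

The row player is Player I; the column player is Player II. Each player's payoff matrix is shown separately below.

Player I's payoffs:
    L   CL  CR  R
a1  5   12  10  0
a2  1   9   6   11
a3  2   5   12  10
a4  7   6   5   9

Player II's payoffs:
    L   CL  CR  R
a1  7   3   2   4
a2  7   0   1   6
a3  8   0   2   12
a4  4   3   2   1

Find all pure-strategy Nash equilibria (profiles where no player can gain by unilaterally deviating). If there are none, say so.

(a1, L): Player I can switch to a4 (5 → 7). Not NE.
(a1, CL): Player II can switch to L (3 → 7). Not NE.
(a1, CR): Player I can switch to a3 (10 → 12). Not NE.
(a1, R): Player I can switch to a2 (0 → 11). Not NE.
(a2, L): Player I can switch to a1 (1 → 5). Not NE.
(a2, CL): Player I can switch to a1 (9 → 12). Not NE.
(a2, CR): Player I can switch to a1 (6 → 10). Not NE.
(a2, R): Player II can switch to L (6 → 7). Not NE.
(a3, L): Player I can switch to a1 (2 → 5). Not NE.
(a3, CL): Player I can switch to a1 (5 → 12). Not NE.
(a4, L): Player I gets 7, best alternative 5; Player II gets 4, best alternative 3. No profitable deviation — NE.
(The remaining 5 profiles each have a profitable deviation by the same check.)

Pure NE: (a4, L)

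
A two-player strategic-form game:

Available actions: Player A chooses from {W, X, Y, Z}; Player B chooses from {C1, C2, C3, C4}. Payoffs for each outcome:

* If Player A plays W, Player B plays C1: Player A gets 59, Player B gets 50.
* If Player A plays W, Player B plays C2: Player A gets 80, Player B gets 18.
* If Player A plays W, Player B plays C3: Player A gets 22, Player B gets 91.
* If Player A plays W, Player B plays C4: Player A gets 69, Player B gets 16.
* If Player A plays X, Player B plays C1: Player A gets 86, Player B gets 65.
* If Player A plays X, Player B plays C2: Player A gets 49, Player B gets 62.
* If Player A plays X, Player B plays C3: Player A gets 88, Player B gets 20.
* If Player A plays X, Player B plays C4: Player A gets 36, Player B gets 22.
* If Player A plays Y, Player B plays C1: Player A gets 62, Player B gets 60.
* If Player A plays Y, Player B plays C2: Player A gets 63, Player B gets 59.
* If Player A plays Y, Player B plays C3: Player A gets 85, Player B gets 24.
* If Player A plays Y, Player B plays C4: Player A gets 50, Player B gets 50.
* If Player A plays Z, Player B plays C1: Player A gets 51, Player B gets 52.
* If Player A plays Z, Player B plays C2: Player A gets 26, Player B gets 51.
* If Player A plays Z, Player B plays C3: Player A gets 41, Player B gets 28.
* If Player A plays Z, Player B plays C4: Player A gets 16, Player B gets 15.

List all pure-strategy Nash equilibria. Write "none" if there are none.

Player A against C1: payoffs 59, 86, 62, 51 → best response X.
Player A against C2: payoffs 80, 49, 63, 26 → best response W.
Player A against C3: payoffs 22, 88, 85, 41 → best response X.
Player A against C4: payoffs 69, 36, 50, 16 → best response W.
Player B against W: payoffs 50, 18, 91, 16 → best response C3.
Player B against X: payoffs 65, 62, 20, 22 → best response C1.
Player B against Y: payoffs 60, 59, 24, 50 → best response C1.
Player B against Z: payoffs 52, 51, 28, 15 → best response C1.
Mutual best responses: (X, C1).

Pure NE: (X, C1)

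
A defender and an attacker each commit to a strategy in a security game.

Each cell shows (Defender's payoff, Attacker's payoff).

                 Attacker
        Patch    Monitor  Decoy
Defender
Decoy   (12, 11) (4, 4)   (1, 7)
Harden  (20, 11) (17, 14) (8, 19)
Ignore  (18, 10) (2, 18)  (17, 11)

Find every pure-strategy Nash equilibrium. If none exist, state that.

none

Check each profile: it is a Nash equilibrium iff no player can strictly gain by switching unilaterally.
(Decoy, Patch): Defender can switch to Harden (12 → 20). Not NE.
(Decoy, Monitor): Defender can switch to Harden (4 → 17). Not NE.
(Decoy, Decoy): Defender can switch to Harden (1 → 8). Not NE.
(Harden, Patch): Attacker can switch to Monitor (11 → 14). Not NE.
(Harden, Monitor): Attacker can switch to Decoy (14 → 19). Not NE.
(Harden, Decoy): Defender can switch to Ignore (8 → 17). Not NE.
(The remaining 3 profiles each have a profitable deviation by the same check.)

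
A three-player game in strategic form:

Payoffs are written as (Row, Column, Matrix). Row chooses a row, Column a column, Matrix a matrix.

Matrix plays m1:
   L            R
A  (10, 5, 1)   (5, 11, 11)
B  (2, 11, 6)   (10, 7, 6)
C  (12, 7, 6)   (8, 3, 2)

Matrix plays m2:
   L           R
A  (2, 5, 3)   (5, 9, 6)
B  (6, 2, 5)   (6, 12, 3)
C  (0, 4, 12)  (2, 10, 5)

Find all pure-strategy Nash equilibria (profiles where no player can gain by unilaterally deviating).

Row against (L, m1): payoffs 10, 2, 12 → best response C.
Row against (L, m2): payoffs 2, 6, 0 → best response B.
Row against (R, m1): payoffs 5, 10, 8 → best response B.
Row against (R, m2): payoffs 5, 6, 2 → best response B.
Column against (A, m1): payoffs 5, 11 → best response R.
Column against (A, m2): payoffs 5, 9 → best response R.
Column against (B, m1): payoffs 11, 7 → best response L.
Column against (B, m2): payoffs 2, 12 → best response R.
Column against (C, m1): payoffs 7, 3 → best response L.
Column against (C, m2): payoffs 4, 10 → best response R.
Matrix against (A, L): payoffs 1, 3 → best response m2.
Matrix against (A, R): payoffs 11, 6 → best response m1.
Matrix against (B, L): payoffs 6, 5 → best response m1.
Matrix against (B, R): payoffs 6, 3 → best response m1.
Matrix against (C, L): payoffs 6, 12 → best response m2.
Matrix against (C, R): payoffs 2, 5 → best response m2.
No profile is a mutual best response for all players.

none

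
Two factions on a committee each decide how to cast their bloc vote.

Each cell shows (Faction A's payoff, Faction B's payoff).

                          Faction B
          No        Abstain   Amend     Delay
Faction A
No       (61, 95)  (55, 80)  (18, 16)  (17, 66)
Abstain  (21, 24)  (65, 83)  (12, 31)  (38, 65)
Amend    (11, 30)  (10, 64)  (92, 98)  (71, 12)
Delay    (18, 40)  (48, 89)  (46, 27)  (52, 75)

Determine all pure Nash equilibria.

Pure-strategy Nash equilibria: (No, No); (Abstain, Abstain); (Amend, Amend)

For each player, find the best response to each opponent profile; mutual best responses are the pure NE.
Faction A against No: payoffs 61, 21, 11, 18 → best response No.
Faction A against Abstain: payoffs 55, 65, 10, 48 → best response Abstain.
Faction A against Amend: payoffs 18, 12, 92, 46 → best response Amend.
Faction A against Delay: payoffs 17, 38, 71, 52 → best response Amend.
Faction B against No: payoffs 95, 80, 16, 66 → best response No.
Faction B against Abstain: payoffs 24, 83, 31, 65 → best response Abstain.
Faction B against Amend: payoffs 30, 64, 98, 12 → best response Amend.
Faction B against Delay: payoffs 40, 89, 27, 75 → best response Abstain.
Mutual best responses: (No, No); (Abstain, Abstain); (Amend, Amend).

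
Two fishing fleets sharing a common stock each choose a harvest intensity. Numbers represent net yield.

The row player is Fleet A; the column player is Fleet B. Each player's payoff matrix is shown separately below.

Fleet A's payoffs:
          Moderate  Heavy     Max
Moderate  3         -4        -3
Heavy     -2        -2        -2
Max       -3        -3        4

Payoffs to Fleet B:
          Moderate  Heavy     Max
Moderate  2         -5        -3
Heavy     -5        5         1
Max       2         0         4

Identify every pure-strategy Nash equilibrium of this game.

(Moderate, Moderate): Fleet A gets 3, best alternative -2; Fleet B gets 2, best alternative -3. No profitable deviation — NE.
(Moderate, Heavy): Fleet A can switch to Heavy (-4 → -2). Not NE.
(Moderate, Max): Fleet A can switch to Heavy (-3 → -2). Not NE.
(Heavy, Moderate): Fleet A can switch to Moderate (-2 → 3). Not NE.
(Heavy, Heavy): Fleet A gets -2, best alternative -3; Fleet B gets 5, best alternative 1. No profitable deviation — NE.
(Heavy, Max): Fleet A can switch to Max (-2 → 4). Not NE.
(Max, Moderate): Fleet A can switch to Moderate (-3 → 3). Not NE.
(Max, Heavy): Fleet A can switch to Heavy (-3 → -2). Not NE.
(Max, Max): Fleet A gets 4, best alternative -2; Fleet B gets 4, best alternative 2. No profitable deviation — NE.

Pure-strategy Nash equilibria: (Moderate, Moderate), (Heavy, Heavy), (Max, Max)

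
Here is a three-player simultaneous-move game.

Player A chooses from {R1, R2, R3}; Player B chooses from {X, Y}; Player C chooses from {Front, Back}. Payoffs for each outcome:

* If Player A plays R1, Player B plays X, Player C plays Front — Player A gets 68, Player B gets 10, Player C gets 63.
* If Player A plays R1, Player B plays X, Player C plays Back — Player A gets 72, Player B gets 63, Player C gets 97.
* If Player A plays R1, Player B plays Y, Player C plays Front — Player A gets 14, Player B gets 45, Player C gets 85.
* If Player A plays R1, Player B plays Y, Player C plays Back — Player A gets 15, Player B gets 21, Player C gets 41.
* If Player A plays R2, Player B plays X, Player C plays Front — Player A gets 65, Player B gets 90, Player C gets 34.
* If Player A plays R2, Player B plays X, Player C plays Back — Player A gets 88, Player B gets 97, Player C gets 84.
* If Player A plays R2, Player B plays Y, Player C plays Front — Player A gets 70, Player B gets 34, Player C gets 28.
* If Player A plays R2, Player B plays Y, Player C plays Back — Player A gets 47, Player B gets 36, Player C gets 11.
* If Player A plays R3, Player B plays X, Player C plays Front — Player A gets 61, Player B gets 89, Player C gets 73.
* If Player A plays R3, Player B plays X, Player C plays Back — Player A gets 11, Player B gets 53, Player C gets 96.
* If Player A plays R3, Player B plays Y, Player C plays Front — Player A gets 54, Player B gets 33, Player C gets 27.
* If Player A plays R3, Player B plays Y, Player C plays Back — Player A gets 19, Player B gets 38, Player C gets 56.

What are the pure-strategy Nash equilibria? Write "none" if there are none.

Player A against (X, Front): payoffs 68, 65, 61 → best response R1.
Player A against (X, Back): payoffs 72, 88, 11 → best response R2.
Player A against (Y, Front): payoffs 14, 70, 54 → best response R2.
Player A against (Y, Back): payoffs 15, 47, 19 → best response R2.
Player B against (R1, Front): payoffs 10, 45 → best response Y.
Player B against (R1, Back): payoffs 63, 21 → best response X.
Player B against (R2, Front): payoffs 90, 34 → best response X.
Player B against (R2, Back): payoffs 97, 36 → best response X.
Player B against (R3, Front): payoffs 89, 33 → best response X.
Player B against (R3, Back): payoffs 53, 38 → best response X.
Player C against (R1, X): payoffs 63, 97 → best response Back.
Player C against (R1, Y): payoffs 85, 41 → best response Front.
Player C against (R2, X): payoffs 34, 84 → best response Back.
Player C against (R2, Y): payoffs 28, 11 → best response Front.
Player C against (R3, X): payoffs 73, 96 → best response Back.
Player C against (R3, Y): payoffs 27, 56 → best response Back.
Mutual best responses: (R2, X, Back).

Pure NE: (R2, X, Back)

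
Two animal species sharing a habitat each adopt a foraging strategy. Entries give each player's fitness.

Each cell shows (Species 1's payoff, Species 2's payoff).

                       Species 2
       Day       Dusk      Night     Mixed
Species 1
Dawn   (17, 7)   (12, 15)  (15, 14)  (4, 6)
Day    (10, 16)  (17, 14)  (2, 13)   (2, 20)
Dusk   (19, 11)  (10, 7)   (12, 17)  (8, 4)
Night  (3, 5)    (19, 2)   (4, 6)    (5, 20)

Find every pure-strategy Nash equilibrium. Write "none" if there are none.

Species 1 against Day: payoffs 17, 10, 19, 3 → best response Dusk.
Species 1 against Dusk: payoffs 12, 17, 10, 19 → best response Night.
Species 1 against Night: payoffs 15, 2, 12, 4 → best response Dawn.
Species 1 against Mixed: payoffs 4, 2, 8, 5 → best response Dusk.
Species 2 against Dawn: payoffs 7, 15, 14, 6 → best response Dusk.
Species 2 against Day: payoffs 16, 14, 13, 20 → best response Mixed.
Species 2 against Dusk: payoffs 11, 7, 17, 4 → best response Night.
Species 2 against Night: payoffs 5, 2, 6, 20 → best response Mixed.
No profile is a mutual best response for all players.

none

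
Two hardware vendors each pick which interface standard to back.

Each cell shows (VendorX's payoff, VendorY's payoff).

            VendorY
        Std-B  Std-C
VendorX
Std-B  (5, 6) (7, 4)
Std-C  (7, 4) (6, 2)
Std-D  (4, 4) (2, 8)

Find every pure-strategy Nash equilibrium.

(Std-C, Std-B)

For each player, find the best response to each opponent profile; mutual best responses are the pure NE.
VendorX against Std-B: payoffs 5, 7, 4 → best response Std-C.
VendorX against Std-C: payoffs 7, 6, 2 → best response Std-B.
VendorY against Std-B: payoffs 6, 4 → best response Std-B.
VendorY against Std-C: payoffs 4, 2 → best response Std-B.
VendorY against Std-D: payoffs 4, 8 → best response Std-C.
Mutual best responses: (Std-C, Std-B).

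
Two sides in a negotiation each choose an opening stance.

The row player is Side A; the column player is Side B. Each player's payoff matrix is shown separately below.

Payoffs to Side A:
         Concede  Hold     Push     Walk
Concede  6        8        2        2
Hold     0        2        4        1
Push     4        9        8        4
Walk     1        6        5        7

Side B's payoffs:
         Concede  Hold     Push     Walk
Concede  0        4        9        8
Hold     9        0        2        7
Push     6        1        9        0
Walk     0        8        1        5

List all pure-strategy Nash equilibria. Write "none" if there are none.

Side A against Concede: payoffs 6, 0, 4, 1 → best response Concede.
Side A against Hold: payoffs 8, 2, 9, 6 → best response Push.
Side A against Push: payoffs 2, 4, 8, 5 → best response Push.
Side A against Walk: payoffs 2, 1, 4, 7 → best response Walk.
Side B against Concede: payoffs 0, 4, 9, 8 → best response Push.
Side B against Hold: payoffs 9, 0, 2, 7 → best response Concede.
Side B against Push: payoffs 6, 1, 9, 0 → best response Push.
Side B against Walk: payoffs 0, 8, 1, 5 → best response Hold.
Mutual best responses: (Push, Push).

The unique pure-strategy Nash equilibrium is (Push, Push).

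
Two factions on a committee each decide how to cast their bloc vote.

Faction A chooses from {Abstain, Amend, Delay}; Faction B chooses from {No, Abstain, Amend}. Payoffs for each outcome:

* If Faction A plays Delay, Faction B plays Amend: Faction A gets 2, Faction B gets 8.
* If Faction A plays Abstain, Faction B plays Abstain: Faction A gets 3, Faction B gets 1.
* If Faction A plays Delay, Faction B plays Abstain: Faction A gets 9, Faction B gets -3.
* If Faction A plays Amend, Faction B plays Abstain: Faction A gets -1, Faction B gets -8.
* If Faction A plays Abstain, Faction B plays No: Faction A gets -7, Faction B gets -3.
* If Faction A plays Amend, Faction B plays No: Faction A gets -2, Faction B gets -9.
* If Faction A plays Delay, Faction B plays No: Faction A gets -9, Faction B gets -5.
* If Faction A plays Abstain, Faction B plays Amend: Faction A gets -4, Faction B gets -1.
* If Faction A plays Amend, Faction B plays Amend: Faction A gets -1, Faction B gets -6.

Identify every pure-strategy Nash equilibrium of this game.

(Abstain, No): Faction A can switch to Amend (-7 → -2). Not NE.
(Abstain, Abstain): Faction A can switch to Delay (3 → 9). Not NE.
(Abstain, Amend): Faction A can switch to Amend (-4 → -1). Not NE.
(Amend, No): Faction B can switch to Abstain (-9 → -8). Not NE.
(Amend, Abstain): Faction A can switch to Abstain (-1 → 3). Not NE.
(Amend, Amend): Faction A can switch to Delay (-1 → 2). Not NE.
(Delay, No): Faction A can switch to Abstain (-9 → -7). Not NE.
(Delay, Abstain): Faction B can switch to Amend (-3 → 8). Not NE.
(Delay, Amend): Faction A gets 2, best alternative -1; Faction B gets 8, best alternative -3. No profitable deviation — NE.

The unique pure-strategy Nash equilibrium is (Delay, Amend).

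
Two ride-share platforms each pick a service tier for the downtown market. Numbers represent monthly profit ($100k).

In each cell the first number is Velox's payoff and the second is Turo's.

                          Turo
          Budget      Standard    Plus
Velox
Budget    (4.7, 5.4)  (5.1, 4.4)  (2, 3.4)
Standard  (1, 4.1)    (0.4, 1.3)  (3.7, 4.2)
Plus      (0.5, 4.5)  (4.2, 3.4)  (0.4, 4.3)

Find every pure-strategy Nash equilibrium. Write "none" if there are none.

For each player, find the best response to each opponent profile; mutual best responses are the pure NE.
Velox against Budget: payoffs 4.7, 1, 0.5 → best response Budget.
Velox against Standard: payoffs 5.1, 0.4, 4.2 → best response Budget.
Velox against Plus: payoffs 2, 3.7, 0.4 → best response Standard.
Turo against Budget: payoffs 5.4, 4.4, 3.4 → best response Budget.
Turo against Standard: payoffs 4.1, 1.3, 4.2 → best response Plus.
Turo against Plus: payoffs 4.5, 3.4, 4.3 → best response Budget.
Mutual best responses: (Budget, Budget); (Standard, Plus).

(Budget, Budget), (Standard, Plus)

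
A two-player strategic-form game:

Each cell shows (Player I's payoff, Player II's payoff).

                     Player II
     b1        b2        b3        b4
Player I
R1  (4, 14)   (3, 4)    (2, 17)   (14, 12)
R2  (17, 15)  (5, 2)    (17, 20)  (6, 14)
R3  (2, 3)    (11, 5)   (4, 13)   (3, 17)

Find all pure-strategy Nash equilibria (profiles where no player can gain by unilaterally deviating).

(R1, b1): Player I can switch to R2 (4 → 17). Not NE.
(R1, b2): Player I can switch to R2 (3 → 5). Not NE.
(R1, b3): Player I can switch to R2 (2 → 17). Not NE.
(R1, b4): Player II can switch to b1 (12 → 14). Not NE.
(R2, b1): Player II can switch to b3 (15 → 20). Not NE.
(R2, b2): Player I can switch to R3 (5 → 11). Not NE.
(R2, b3): Player I gets 17, best alternative 4; Player II gets 20, best alternative 15. No profitable deviation — NE.
(R2, b4): Player I can switch to R1 (6 → 14). Not NE.
(R3, b1): Player I can switch to R1 (2 → 4). Not NE.
(The remaining 3 profiles each have a profitable deviation by the same check.)

The unique pure-strategy Nash equilibrium is (R2, b3).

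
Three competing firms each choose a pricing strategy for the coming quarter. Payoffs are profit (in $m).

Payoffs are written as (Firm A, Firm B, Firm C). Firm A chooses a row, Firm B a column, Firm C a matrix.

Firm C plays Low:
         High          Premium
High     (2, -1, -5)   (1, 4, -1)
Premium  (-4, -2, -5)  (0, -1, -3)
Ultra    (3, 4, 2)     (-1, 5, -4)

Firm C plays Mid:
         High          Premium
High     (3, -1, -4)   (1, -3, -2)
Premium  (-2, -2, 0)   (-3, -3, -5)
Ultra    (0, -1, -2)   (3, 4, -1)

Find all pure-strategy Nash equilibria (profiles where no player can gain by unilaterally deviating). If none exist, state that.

Firm A against (High, Low): payoffs 2, -4, 3 → best response Ultra.
Firm A against (High, Mid): payoffs 3, -2, 0 → best response High.
Firm A against (Premium, Low): payoffs 1, 0, -1 → best response High.
Firm A against (Premium, Mid): payoffs 1, -3, 3 → best response Ultra.
Firm B against (High, Low): payoffs -1, 4 → best response Premium.
Firm B against (High, Mid): payoffs -1, -3 → best response High.
Firm B against (Premium, Low): payoffs -2, -1 → best response Premium.
Firm B against (Premium, Mid): payoffs -2, -3 → best response High.
Firm B against (Ultra, Low): payoffs 4, 5 → best response Premium.
Firm B against (Ultra, Mid): payoffs -1, 4 → best response Premium.
Firm C against (High, High): payoffs -5, -4 → best response Mid.
Firm C against (High, Premium): payoffs -1, -2 → best response Low.
Firm C against (Premium, High): payoffs -5, 0 → best response Mid.
Firm C against (Premium, Premium): payoffs -3, -5 → best response Low.
Firm C against (Ultra, High): payoffs 2, -2 → best response Low.
Firm C against (Ultra, Premium): payoffs -4, -1 → best response Mid.
Mutual best responses: (High, High, Mid); (High, Premium, Low); (Ultra, Premium, Mid).

(High, High, Mid), (High, Premium, Low), (Ultra, Premium, Mid)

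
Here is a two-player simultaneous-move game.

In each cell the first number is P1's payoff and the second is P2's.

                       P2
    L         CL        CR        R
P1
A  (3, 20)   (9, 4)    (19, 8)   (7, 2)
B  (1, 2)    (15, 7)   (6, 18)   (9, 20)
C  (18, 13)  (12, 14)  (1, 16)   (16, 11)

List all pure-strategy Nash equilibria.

This game has no pure Nash equilibrium.

For each strategy profile, look for a profitable unilateral deviation.
(A, L): P1 can switch to C (3 → 18). Not NE.
(A, CL): P1 can switch to B (9 → 15). Not NE.
(A, CR): P2 can switch to L (8 → 20). Not NE.
(A, R): P1 can switch to B (7 → 9). Not NE.
(B, L): P1 can switch to A (1 → 3). Not NE.
(B, CL): P2 can switch to CR (7 → 18). Not NE.
(B, CR): P1 can switch to A (6 → 19). Not NE.
(B, R): P1 can switch to C (9 → 16). Not NE.
(The remaining 4 profiles each have a profitable deviation by the same check.)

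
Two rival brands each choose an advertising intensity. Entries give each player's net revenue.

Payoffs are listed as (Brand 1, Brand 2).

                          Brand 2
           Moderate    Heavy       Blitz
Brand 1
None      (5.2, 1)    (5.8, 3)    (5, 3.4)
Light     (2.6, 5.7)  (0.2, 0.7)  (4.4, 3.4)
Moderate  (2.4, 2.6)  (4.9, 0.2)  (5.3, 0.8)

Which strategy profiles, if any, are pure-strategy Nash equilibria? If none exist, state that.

Check each profile: it is a Nash equilibrium iff no player can strictly gain by switching unilaterally.
(None, Moderate): Brand 2 can switch to Heavy (1 → 3). Not NE.
(None, Heavy): Brand 2 can switch to Blitz (3 → 3.4). Not NE.
(None, Blitz): Brand 1 can switch to Moderate (5 → 5.3). Not NE.
(Light, Moderate): Brand 1 can switch to None (2.6 → 5.2). Not NE.
(Light, Heavy): Brand 1 can switch to None (0.2 → 5.8). Not NE.
(Light, Blitz): Brand 1 can switch to None (4.4 → 5). Not NE.
(The remaining 3 profiles each have a profitable deviation by the same check.)

No pure-strategy Nash equilibrium.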